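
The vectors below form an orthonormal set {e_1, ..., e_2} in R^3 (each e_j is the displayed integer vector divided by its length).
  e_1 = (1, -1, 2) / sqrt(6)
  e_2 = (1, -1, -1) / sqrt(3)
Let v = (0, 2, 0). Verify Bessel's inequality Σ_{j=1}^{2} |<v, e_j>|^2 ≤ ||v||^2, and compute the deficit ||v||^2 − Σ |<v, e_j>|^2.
Σ |<v, e_j>|^2 = 2; ||v||^2 = 4; deficit = 2

Write each e_j = u_j / sqrt(<u_j, u_j>) where u_j is the displayed integer vector. Then <v, e_j> = <v, u_j> / sqrt(<u_j, u_j>), so |<v, e_j>|^2 = <v, u_j>^2 / <u_j, u_j>.
Coefficients: <v, e_1> = -2/sqrt(6), <v, e_2> = -2/sqrt(3).
Square and sum: Σ |<v, e_j>|^2 = 2.
Compute ||v||^2 = v·v = 4.
Deficit = 4 − 2 = 2 ≥ 0, confirming Bessel's inequality. (The deficit equals ||v − Σ <v,e_j> e_j||^2, the squared distance from v to span{e_j}.)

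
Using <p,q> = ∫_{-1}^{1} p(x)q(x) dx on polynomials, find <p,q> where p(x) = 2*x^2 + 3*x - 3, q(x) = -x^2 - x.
<p,q> = -4/5

Expand the product: p(x)·q(x) = -2*x^4 - 5*x^3 + 3*x.
∫_{-1}^{1} of each monomial x^k gives [2/(k+1) if k even, 0 if k odd]. Integrating term-by-term (or equivalently evaluating the antiderivative F(x) = -2*x^5/5 - 5*x^4/4 + 3*x^2/2 at the endpoints):
  F(1) − F(−1) = -3/20 − (13/20) = -4/5.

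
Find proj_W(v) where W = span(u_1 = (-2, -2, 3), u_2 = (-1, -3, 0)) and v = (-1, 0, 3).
proj_W(v) = (-133/106, 9/106, 153/53)

Set up U = [u_1 | ... | u_2] ∈ R^(3×2). The projector onto W = col(U) is P = U (U^T U)^(-1) U^T.
Compute U^T U =
  [17, 8]
  [8, 10],
and U^T v = (11, 1).
Solve U^T U · c = U^T v for the coefficients: c = (51/53, -71/106). The projection is proj_W(v) = U c.
Check: (v - proj_W(v)) · u_1 = 0  (should be 0).
Check: (v - proj_W(v)) · u_2 = 0  (should be 0).
Result: proj_W(v) = (-133/106, 9/106, 153/53).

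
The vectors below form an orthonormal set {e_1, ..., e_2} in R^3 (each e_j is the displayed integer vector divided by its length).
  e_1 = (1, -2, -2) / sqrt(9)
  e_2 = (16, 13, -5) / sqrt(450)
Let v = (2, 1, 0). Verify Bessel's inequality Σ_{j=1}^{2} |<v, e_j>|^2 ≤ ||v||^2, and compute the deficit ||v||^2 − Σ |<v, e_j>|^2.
Σ |<v, e_j>|^2 = 9/2; ||v||^2 = 5; deficit = 1/2

Write each e_j = u_j / sqrt(<u_j, u_j>) where u_j is the displayed integer vector. Then <v, e_j> = <v, u_j> / sqrt(<u_j, u_j>), so |<v, e_j>|^2 = <v, u_j>^2 / <u_j, u_j>.
Coefficients: <v, e_1> = 0/sqrt(9), <v, e_2> = 45/sqrt(450).
Square and sum: Σ |<v, e_j>|^2 = 9/2.
Compute ||v||^2 = v·v = 5.
Deficit = 5 − 9/2 = 1/2 ≥ 0, confirming Bessel's inequality. (The deficit equals ||v − Σ <v,e_j> e_j||^2, the squared distance from v to span{e_j}.)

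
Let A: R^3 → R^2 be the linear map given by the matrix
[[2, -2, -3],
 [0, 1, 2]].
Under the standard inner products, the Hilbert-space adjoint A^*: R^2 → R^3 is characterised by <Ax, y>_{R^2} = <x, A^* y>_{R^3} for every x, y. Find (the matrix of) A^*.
A^* = A^T =
[[2, 0],
 [-2, 1],
 [-3, 2]]

For real matrices with standard dot products, the defining identity <Ax, y> = <x, A^* y> gives (Ax)^T y = x^T (A^*) y, i.e. x^T A^T y = x^T (A^*) y. Since this holds for all x, y, we must have A^* = A^T. Therefore
A^* =
[[2, 0],
 [-2, 1],
 [-3, 2]].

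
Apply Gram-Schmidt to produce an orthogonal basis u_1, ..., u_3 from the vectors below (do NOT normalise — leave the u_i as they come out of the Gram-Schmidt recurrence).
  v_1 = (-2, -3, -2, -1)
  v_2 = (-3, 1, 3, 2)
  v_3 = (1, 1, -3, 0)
Orthogonal basis:
  u_1 = (-2, -3, -2, -1)
  u_2 = (-32/9, 1/6, 22/9, 31/18)
  u_3 = (-254/389, 486/389, -652/389, 354/389)

Apply the Gram-Schmidt recurrence
  u_1 = v_1
  u_i = v_i − Σ_{j<i} ((v_i · u_j) / (u_j · u_j)) · u_j.

Step by step this gives:
  u_1 = (-2, -3, -2, -1)
  u_2 = (-32/9, 1/6, 22/9, 31/18)
  u_3 = (-254/389, 486/389, -652/389, 354/389)

Orthogonality check:
  u_2 · u_1 = 0 (should be 0)
  u_3 · u_1 = 0 (should be 0)
  u_3 · u_2 = 0 (should be 0)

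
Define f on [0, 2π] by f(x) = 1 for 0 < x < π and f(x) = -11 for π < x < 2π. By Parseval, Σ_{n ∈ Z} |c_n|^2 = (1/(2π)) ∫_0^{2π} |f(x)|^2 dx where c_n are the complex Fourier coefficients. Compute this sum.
Σ |c_n|^2 = 61

Parseval equates the L^2 energy of f (normalised by 1/(2π)) with the ℓ^2 sum of its Fourier coefficients: (1/(2π)) ∫_0^{2π} |f|^2 = Σ |c_n|^2.
Compute the left side: (1/(2π)) [∫_0^π 1^2 dx + ∫_π^{2π} (-11)^2 dx] = (1/(2π)) · (1π + 121π) = (1 + 121)/2 = 61.
So Σ_{n ∈ Z} |c_n|^2 = 61.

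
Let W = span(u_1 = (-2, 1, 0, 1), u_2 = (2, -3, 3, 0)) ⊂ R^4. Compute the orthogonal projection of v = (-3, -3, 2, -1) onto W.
proj_W(v) = (-78/83, -97/83, 204/83, 107/83)

Set up U = [u_1 | ... | u_2] ∈ R^(4×2). The projector onto W = col(U) is P = U (U^T U)^(-1) U^T.
Compute U^T U =
  [6, -7]
  [-7, 22],
and U^T v = (2, 9).
Solve U^T U · c = U^T v for the coefficients: c = (107/83, 68/83). The projection is proj_W(v) = U c.
Check: (v - proj_W(v)) · u_1 = 0  (should be 0).
Check: (v - proj_W(v)) · u_2 = 0  (should be 0).
Result: proj_W(v) = (-78/83, -97/83, 204/83, 107/83).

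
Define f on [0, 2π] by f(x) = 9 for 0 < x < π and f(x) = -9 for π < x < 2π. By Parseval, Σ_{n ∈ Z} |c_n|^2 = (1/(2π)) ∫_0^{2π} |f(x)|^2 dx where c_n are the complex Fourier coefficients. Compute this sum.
Σ |c_n|^2 = 81

Parseval equates the L^2 energy of f (normalised by 1/(2π)) with the ℓ^2 sum of its Fourier coefficients: (1/(2π)) ∫_0^{2π} |f|^2 = Σ |c_n|^2.
Compute the left side: (1/(2π)) [∫_0^π 9^2 dx + ∫_π^{2π} (-9)^2 dx] = (1/(2π)) · (81π + 81π) = (81 + 81)/2 = 81.
So Σ_{n ∈ Z} |c_n|^2 = 81.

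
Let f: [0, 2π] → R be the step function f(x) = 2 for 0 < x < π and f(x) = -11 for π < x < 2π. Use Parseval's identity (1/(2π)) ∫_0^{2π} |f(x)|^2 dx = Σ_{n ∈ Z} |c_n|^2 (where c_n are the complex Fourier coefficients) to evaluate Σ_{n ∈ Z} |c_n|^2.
Σ |c_n|^2 = 125/2

Parseval equates the L^2 energy of f (normalised by 1/(2π)) with the ℓ^2 sum of its Fourier coefficients: (1/(2π)) ∫_0^{2π} |f|^2 = Σ |c_n|^2.
Compute the left side: (1/(2π)) [∫_0^π 2^2 dx + ∫_π^{2π} (-11)^2 dx] = (1/(2π)) · (4π + 121π) = (4 + 121)/2 = 125/2.
So Σ_{n ∈ Z} |c_n|^2 = 125/2.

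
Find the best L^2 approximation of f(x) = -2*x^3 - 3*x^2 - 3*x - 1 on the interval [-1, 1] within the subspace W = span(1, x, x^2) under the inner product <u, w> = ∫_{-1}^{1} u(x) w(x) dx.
g(x) = -3*x^2 - 21*x/5 - 1

The best approximation g ∈ W is the orthogonal projection of f onto W. Writing g = a_0 + a_1 x + a_2 x^2, the coefficients solve the normal equations G · a = b where
  G_{ij} = <φ_i, φ_j> and b_i = <f, φ_i>, with φ_0 = 1, φ_1 = x, φ_2 = x^2.
G =
  [2, 0, 2/3]
  [0, 2/3, 0]
  [2/3, 0, 2/5],
b = (-4, -14/5, -28/15).
Solving gives a_0 = -1, a_1 = -21/5, a_2 = -3, so
  g(x) = -3*x^2 - 21*x/5 - 1.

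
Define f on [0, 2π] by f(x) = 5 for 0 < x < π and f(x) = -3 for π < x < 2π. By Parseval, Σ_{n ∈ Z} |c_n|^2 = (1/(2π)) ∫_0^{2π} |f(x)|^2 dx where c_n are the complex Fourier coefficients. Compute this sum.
Σ |c_n|^2 = 17

Parseval equates the L^2 energy of f (normalised by 1/(2π)) with the ℓ^2 sum of its Fourier coefficients: (1/(2π)) ∫_0^{2π} |f|^2 = Σ |c_n|^2.
Compute the left side: (1/(2π)) [∫_0^π 5^2 dx + ∫_π^{2π} (-3)^2 dx] = (1/(2π)) · (25π + 9π) = (25 + 9)/2 = 17.
So Σ_{n ∈ Z} |c_n|^2 = 17.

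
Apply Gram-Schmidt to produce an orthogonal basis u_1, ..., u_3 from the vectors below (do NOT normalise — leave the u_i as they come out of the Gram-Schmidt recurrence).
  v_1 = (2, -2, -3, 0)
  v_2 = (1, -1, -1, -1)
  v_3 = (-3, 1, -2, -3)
Orthogonal basis:
  u_1 = (2, -2, -3, 0)
  u_2 = (3/17, -3/17, 4/17, -1)
  u_3 = (-58/19, 20/19, -52/19, -26/19)

Apply the Gram-Schmidt recurrence
  u_1 = v_1
  u_i = v_i − Σ_{j<i} ((v_i · u_j) / (u_j · u_j)) · u_j.

Step by step this gives:
  u_1 = (2, -2, -3, 0)
  u_2 = (3/17, -3/17, 4/17, -1)
  u_3 = (-58/19, 20/19, -52/19, -26/19)

Orthogonality check:
  u_2 · u_1 = 0 (should be 0)
  u_3 · u_1 = 0 (should be 0)
  u_3 · u_2 = 0 (should be 0)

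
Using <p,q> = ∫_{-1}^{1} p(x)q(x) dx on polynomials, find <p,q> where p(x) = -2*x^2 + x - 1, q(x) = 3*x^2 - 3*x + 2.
<p,q> = -196/15

Expand the product: p(x)·q(x) = -6*x^4 + 9*x^3 - 10*x^2 + 5*x - 2.
∫_{-1}^{1} of each monomial x^k gives [2/(k+1) if k even, 0 if k odd]. Integrating term-by-term (or equivalently evaluating the antiderivative F(x) = -6*x^5/5 + 9*x^4/4 - 10*x^3/3 + 5*x^2/2 - 2*x at the endpoints):
  F(1) − F(−1) = -107/60 − (677/60) = -196/15.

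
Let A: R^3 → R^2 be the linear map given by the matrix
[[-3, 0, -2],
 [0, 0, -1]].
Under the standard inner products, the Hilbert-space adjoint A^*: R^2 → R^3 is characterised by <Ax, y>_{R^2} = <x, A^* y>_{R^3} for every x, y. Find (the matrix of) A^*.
A^* = A^T =
[[-3, 0],
 [0, 0],
 [-2, -1]]

For real matrices with standard dot products, the defining identity <Ax, y> = <x, A^* y> gives (Ax)^T y = x^T (A^*) y, i.e. x^T A^T y = x^T (A^*) y. Since this holds for all x, y, we must have A^* = A^T. Therefore
A^* =
[[-3, 0],
 [0, 0],
 [-2, -1]].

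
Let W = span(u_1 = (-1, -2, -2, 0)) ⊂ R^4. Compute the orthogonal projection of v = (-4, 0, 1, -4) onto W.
proj_W(v) = (-2/9, -4/9, -4/9, 0)

Set up U = [u_1 | ... | u_1] ∈ R^(4×1). The projector onto W = col(U) is P = U (U^T U)^(-1) U^T.
Compute U^T U =
  [9],
and U^T v = (2).
Solve U^T U · c = U^T v for the coefficients: c = (2/9). The projection is proj_W(v) = U c.
Check: (v - proj_W(v)) · u_1 = 0  (should be 0).
Result: proj_W(v) = (-2/9, -4/9, -4/9, 0).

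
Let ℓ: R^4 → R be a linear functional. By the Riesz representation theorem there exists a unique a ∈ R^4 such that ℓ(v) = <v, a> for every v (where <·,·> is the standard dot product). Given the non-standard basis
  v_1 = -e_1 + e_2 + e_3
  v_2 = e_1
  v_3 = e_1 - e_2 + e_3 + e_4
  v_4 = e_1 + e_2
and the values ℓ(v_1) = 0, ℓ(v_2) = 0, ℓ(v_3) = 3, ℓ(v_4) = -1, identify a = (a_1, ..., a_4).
a = (0, -1, 1, 1)

Write a = (a_1, ..., a_4) in the standard basis. For each basis vector v_i, ℓ(v_i) = <v_i, a> is a linear equation in the a_j's. Collect the n equations into a matrix system V a = ℓ, where row i of V is v_i (expressed in the standard basis). Since V is invertible (lower-triangular with 1s on the diagonal, up to permutation), solve by back-substitution:
  V =
[[-1, 1, 1, 0],
 [1, 0, 0, 0],
 [1, -1, 1, 1],
 [1, 1, 0, 0]]
  V a = (0, 0, 3, -1)
Solving gives a = (0, -1, 1, 1).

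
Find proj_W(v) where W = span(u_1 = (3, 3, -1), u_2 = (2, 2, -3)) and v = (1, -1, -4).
proj_W(v) = (0, 0, -4)

Set up U = [u_1 | ... | u_2] ∈ R^(3×2). The projector onto W = col(U) is P = U (U^T U)^(-1) U^T.
Compute U^T U =
  [19, 15]
  [15, 17],
and U^T v = (4, 12).
Solve U^T U · c = U^T v for the coefficients: c = (-8/7, 12/7). The projection is proj_W(v) = U c.
Check: (v - proj_W(v)) · u_1 = 0  (should be 0).
Check: (v - proj_W(v)) · u_2 = 0  (should be 0).
Result: proj_W(v) = (0, 0, -4).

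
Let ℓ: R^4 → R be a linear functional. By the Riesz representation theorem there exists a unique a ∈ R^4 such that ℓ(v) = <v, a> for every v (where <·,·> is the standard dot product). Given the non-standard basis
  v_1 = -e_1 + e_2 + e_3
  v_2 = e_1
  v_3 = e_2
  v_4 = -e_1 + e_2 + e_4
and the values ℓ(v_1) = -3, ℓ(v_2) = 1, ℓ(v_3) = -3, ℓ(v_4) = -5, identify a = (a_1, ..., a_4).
a = (1, -3, 1, -1)

Write a = (a_1, ..., a_4) in the standard basis. For each basis vector v_i, ℓ(v_i) = <v_i, a> is a linear equation in the a_j's. Collect the n equations into a matrix system V a = ℓ, where row i of V is v_i (expressed in the standard basis). Since V is invertible (lower-triangular with 1s on the diagonal, up to permutation), solve by back-substitution:
  V =
[[-1, 1, 1, 0],
 [1, 0, 0, 0],
 [0, 1, 0, 0],
 [-1, 1, 0, 1]]
  V a = (-3, 1, -3, -5)
Solving gives a = (1, -3, 1, -1).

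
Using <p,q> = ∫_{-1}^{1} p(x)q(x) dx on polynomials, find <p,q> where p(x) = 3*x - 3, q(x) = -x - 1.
<p,q> = 4

Expand the product: p(x)·q(x) = 3 - 3*x^2.
∫_{-1}^{1} of each monomial x^k gives [2/(k+1) if k even, 0 if k odd]. Integrating term-by-term (or equivalently evaluating the antiderivative F(x) = -x^3 + 3*x at the endpoints):
  F(1) − F(−1) = 2 − (-2) = 4.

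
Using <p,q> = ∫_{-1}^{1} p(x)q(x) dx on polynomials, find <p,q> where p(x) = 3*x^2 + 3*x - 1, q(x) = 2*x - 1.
<p,q> = 4

Expand the product: p(x)·q(x) = 6*x^3 + 3*x^2 - 5*x + 1.
∫_{-1}^{1} of each monomial x^k gives [2/(k+1) if k even, 0 if k odd]. Integrating term-by-term (or equivalently evaluating the antiderivative F(x) = 3*x^4/2 + x^3 - 5*x^2/2 + x at the endpoints):
  F(1) − F(−1) = 1 − (-3) = 4.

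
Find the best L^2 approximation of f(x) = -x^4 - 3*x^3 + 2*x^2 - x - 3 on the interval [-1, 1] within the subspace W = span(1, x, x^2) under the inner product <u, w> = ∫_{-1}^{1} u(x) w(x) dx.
g(x) = 8*x^2/7 - 14*x/5 - 102/35

The best approximation g ∈ W is the orthogonal projection of f onto W. Writing g = a_0 + a_1 x + a_2 x^2, the coefficients solve the normal equations G · a = b where
  G_{ij} = <φ_i, φ_j> and b_i = <f, φ_i>, with φ_0 = 1, φ_1 = x, φ_2 = x^2.
G =
  [2, 0, 2/3]
  [0, 2/3, 0]
  [2/3, 0, 2/5],
b = (-76/15, -28/15, -52/35).
Solving gives a_0 = -102/35, a_1 = -14/5, a_2 = 8/7, so
  g(x) = 8*x^2/7 - 14*x/5 - 102/35.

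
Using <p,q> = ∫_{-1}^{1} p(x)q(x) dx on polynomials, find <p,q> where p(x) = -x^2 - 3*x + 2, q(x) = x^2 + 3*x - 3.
<p,q> = -226/15

Expand the product: p(x)·q(x) = -x^4 - 6*x^3 - 4*x^2 + 15*x - 6.
∫_{-1}^{1} of each monomial x^k gives [2/(k+1) if k even, 0 if k odd]. Integrating term-by-term (or equivalently evaluating the antiderivative F(x) = -x^5/5 - 3*x^4/2 - 4*x^3/3 + 15*x^2/2 - 6*x at the endpoints):
  F(1) − F(−1) = -23/15 − (203/15) = -226/15.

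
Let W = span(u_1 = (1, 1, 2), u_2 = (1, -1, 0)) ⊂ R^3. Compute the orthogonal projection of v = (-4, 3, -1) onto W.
proj_W(v) = (-4, 3, -1)

Set up U = [u_1 | ... | u_2] ∈ R^(3×2). The projector onto W = col(U) is P = U (U^T U)^(-1) U^T.
Compute U^T U =
  [6, 0]
  [0, 2],
and U^T v = (-3, -7).
Solve U^T U · c = U^T v for the coefficients: c = (-1/2, -7/2). The projection is proj_W(v) = U c.
Check: (v - proj_W(v)) · u_1 = 0  (should be 0).
Check: (v - proj_W(v)) · u_2 = 0  (should be 0).
Result: proj_W(v) = (-4, 3, -1).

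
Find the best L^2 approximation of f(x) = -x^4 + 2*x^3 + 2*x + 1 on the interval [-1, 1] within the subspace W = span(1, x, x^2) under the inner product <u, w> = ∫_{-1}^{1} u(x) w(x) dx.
g(x) = -6*x^2/7 + 16*x/5 + 38/35

The best approximation g ∈ W is the orthogonal projection of f onto W. Writing g = a_0 + a_1 x + a_2 x^2, the coefficients solve the normal equations G · a = b where
  G_{ij} = <φ_i, φ_j> and b_i = <f, φ_i>, with φ_0 = 1, φ_1 = x, φ_2 = x^2.
G =
  [2, 0, 2/3]
  [0, 2/3, 0]
  [2/3, 0, 2/5],
b = (8/5, 32/15, 8/21).
Solving gives a_0 = 38/35, a_1 = 16/5, a_2 = -6/7, so
  g(x) = -6*x^2/7 + 16*x/5 + 38/35.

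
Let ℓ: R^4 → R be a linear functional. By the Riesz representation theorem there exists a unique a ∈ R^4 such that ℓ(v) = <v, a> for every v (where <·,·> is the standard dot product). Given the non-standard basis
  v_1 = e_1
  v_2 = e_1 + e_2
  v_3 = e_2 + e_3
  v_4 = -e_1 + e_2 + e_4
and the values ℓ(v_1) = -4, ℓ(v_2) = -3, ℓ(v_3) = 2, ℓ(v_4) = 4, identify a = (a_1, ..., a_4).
a = (-4, 1, 1, -1)

Write a = (a_1, ..., a_4) in the standard basis. For each basis vector v_i, ℓ(v_i) = <v_i, a> is a linear equation in the a_j's. Collect the n equations into a matrix system V a = ℓ, where row i of V is v_i (expressed in the standard basis). Since V is invertible (lower-triangular with 1s on the diagonal, up to permutation), solve by back-substitution:
  V =
[[1, 0, 0, 0],
 [1, 1, 0, 0],
 [0, 1, 1, 0],
 [-1, 1, 0, 1]]
  V a = (-4, -3, 2, 4)
Solving gives a = (-4, 1, 1, -1).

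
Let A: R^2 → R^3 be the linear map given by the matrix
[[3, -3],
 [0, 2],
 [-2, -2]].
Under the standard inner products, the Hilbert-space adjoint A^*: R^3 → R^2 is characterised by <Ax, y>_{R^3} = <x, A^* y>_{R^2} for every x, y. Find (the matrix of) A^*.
A^* = A^T =
[[3, 0, -2],
 [-3, 2, -2]]

For real matrices with standard dot products, the defining identity <Ax, y> = <x, A^* y> gives (Ax)^T y = x^T (A^*) y, i.e. x^T A^T y = x^T (A^*) y. Since this holds for all x, y, we must have A^* = A^T. Therefore
A^* =
[[3, 0, -2],
 [-3, 2, -2]].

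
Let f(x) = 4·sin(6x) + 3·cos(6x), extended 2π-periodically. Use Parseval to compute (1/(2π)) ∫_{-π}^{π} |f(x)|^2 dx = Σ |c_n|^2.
Σ |c_n|^2 = 25/2

Expand |f|^2 and use orthogonality of {sin(nx), cos(mx)} on [-π, π]:
  ∫_{-π}^{π} sin(nx)^2 dx = π, ∫ cos(mx)^2 dx = π, and cross terms integrate to 0.
So ∫_{-π}^{π} f(x)^2 dx = 4^2 · π + 3^2 · π = (16 + 9)π.
Divide by 2π: (16 + 9)/2 = 25/2.
By Parseval, this equals Σ |c_n|^2.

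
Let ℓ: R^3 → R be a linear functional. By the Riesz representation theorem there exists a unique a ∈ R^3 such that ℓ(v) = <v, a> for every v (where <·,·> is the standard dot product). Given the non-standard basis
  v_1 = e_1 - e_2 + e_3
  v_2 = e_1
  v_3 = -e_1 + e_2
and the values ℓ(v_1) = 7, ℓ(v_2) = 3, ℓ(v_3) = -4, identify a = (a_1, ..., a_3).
a = (3, -1, 3)

Write a = (a_1, ..., a_3) in the standard basis. For each basis vector v_i, ℓ(v_i) = <v_i, a> is a linear equation in the a_j's. Collect the n equations into a matrix system V a = ℓ, where row i of V is v_i (expressed in the standard basis). Since V is invertible (lower-triangular with 1s on the diagonal, up to permutation), solve by back-substitution:
  V =
[[1, -1, 1],
 [1, 0, 0],
 [-1, 1, 0]]
  V a = (7, 3, -4)
Solving gives a = (3, -1, 3).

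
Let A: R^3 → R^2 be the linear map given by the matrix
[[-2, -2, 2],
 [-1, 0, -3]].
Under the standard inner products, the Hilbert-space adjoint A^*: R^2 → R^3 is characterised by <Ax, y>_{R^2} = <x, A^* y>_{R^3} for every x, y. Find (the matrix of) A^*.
A^* = A^T =
[[-2, -1],
 [-2, 0],
 [2, -3]]

For real matrices with standard dot products, the defining identity <Ax, y> = <x, A^* y> gives (Ax)^T y = x^T (A^*) y, i.e. x^T A^T y = x^T (A^*) y. Since this holds for all x, y, we must have A^* = A^T. Therefore
A^* =
[[-2, -1],
 [-2, 0],
 [2, -3]].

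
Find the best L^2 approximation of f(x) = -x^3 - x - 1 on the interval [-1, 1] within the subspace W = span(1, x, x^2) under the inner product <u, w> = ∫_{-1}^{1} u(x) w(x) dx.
g(x) = -8*x/5 - 1

The best approximation g ∈ W is the orthogonal projection of f onto W. Writing g = a_0 + a_1 x + a_2 x^2, the coefficients solve the normal equations G · a = b where
  G_{ij} = <φ_i, φ_j> and b_i = <f, φ_i>, with φ_0 = 1, φ_1 = x, φ_2 = x^2.
G =
  [2, 0, 2/3]
  [0, 2/3, 0]
  [2/3, 0, 2/5],
b = (-2, -16/15, -2/3).
Solving gives a_0 = -1, a_1 = -8/5, a_2 = 0, so
  g(x) = -8*x/5 - 1.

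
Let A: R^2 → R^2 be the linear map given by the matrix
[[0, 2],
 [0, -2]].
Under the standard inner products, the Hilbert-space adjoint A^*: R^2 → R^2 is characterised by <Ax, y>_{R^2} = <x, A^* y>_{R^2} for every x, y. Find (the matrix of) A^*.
A^* = A^T =
[[0, 0],
 [2, -2]]

For real matrices with standard dot products, the defining identity <Ax, y> = <x, A^* y> gives (Ax)^T y = x^T (A^*) y, i.e. x^T A^T y = x^T (A^*) y. Since this holds for all x, y, we must have A^* = A^T. Therefore
A^* =
[[0, 0],
 [2, -2]].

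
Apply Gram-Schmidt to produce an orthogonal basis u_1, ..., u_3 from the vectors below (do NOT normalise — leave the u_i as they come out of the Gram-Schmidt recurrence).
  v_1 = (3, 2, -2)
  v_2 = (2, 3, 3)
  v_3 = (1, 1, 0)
Orthogonal basis:
  u_1 = (3, 2, -2)
  u_2 = (16/17, 39/17, 63/17)
  u_3 = (-6/169, 1/26, -5/338)

Apply the Gram-Schmidt recurrence
  u_1 = v_1
  u_i = v_i − Σ_{j<i} ((v_i · u_j) / (u_j · u_j)) · u_j.

Step by step this gives:
  u_1 = (3, 2, -2)
  u_2 = (16/17, 39/17, 63/17)
  u_3 = (-6/169, 1/26, -5/338)

Orthogonality check:
  u_2 · u_1 = 0 (should be 0)
  u_3 · u_1 = 0 (should be 0)
  u_3 · u_2 = 0 (should be 0)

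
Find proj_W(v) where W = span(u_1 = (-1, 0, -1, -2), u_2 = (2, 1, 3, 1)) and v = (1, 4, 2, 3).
proj_W(v) = (84/41, 27/41, 111/41, 87/41)

Set up U = [u_1 | ... | u_2] ∈ R^(4×2). The projector onto W = col(U) is P = U (U^T U)^(-1) U^T.
Compute U^T U =
  [6, -7]
  [-7, 15],
and U^T v = (-9, 15).
Solve U^T U · c = U^T v for the coefficients: c = (-30/41, 27/41). The projection is proj_W(v) = U c.
Check: (v - proj_W(v)) · u_1 = 0  (should be 0).
Check: (v - proj_W(v)) · u_2 = 0  (should be 0).
Result: proj_W(v) = (84/41, 27/41, 111/41, 87/41).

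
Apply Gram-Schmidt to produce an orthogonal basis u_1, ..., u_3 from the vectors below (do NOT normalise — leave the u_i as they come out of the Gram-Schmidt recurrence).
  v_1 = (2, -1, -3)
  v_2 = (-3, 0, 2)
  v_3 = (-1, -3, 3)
Orthogonal basis:
  u_1 = (2, -1, -3)
  u_2 = (-9/7, -6/7, -4/7)
  u_3 = (22/19, -55/19, 33/19)

Apply the Gram-Schmidt recurrence
  u_1 = v_1
  u_i = v_i − Σ_{j<i} ((v_i · u_j) / (u_j · u_j)) · u_j.

Step by step this gives:
  u_1 = (2, -1, -3)
  u_2 = (-9/7, -6/7, -4/7)
  u_3 = (22/19, -55/19, 33/19)

Orthogonality check:
  u_2 · u_1 = 0 (should be 0)
  u_3 · u_1 = 0 (should be 0)
  u_3 · u_2 = 0 (should be 0)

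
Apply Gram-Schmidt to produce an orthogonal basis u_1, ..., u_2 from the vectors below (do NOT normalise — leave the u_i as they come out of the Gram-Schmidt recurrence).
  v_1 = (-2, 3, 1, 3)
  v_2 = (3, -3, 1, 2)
Orthogonal basis:
  u_1 = (-2, 3, 1, 3)
  u_2 = (53/23, -45/23, 31/23, 70/23)

Apply the Gram-Schmidt recurrence
  u_1 = v_1
  u_i = v_i − Σ_{j<i} ((v_i · u_j) / (u_j · u_j)) · u_j.

Step by step this gives:
  u_1 = (-2, 3, 1, 3)
  u_2 = (53/23, -45/23, 31/23, 70/23)

Orthogonality check:
  u_2 · u_1 = 0 (should be 0)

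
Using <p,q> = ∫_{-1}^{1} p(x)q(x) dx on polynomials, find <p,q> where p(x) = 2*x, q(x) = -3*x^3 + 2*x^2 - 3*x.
<p,q> = -32/5

Expand the product: p(x)·q(x) = -6*x^4 + 4*x^3 - 6*x^2.
∫_{-1}^{1} of each monomial x^k gives [2/(k+1) if k even, 0 if k odd]. Integrating term-by-term (or equivalently evaluating the antiderivative F(x) = -6*x^5/5 + x^4 - 2*x^3 at the endpoints):
  F(1) − F(−1) = -11/5 − (21/5) = -32/5.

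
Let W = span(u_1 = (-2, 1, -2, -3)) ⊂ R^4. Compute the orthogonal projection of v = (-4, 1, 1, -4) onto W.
proj_W(v) = (-19/9, 19/18, -19/9, -19/6)

Set up U = [u_1 | ... | u_1] ∈ R^(4×1). The projector onto W = col(U) is P = U (U^T U)^(-1) U^T.
Compute U^T U =
  [18],
and U^T v = (19).
Solve U^T U · c = U^T v for the coefficients: c = (19/18). The projection is proj_W(v) = U c.
Check: (v - proj_W(v)) · u_1 = 0  (should be 0).
Result: proj_W(v) = (-19/9, 19/18, -19/9, -19/6).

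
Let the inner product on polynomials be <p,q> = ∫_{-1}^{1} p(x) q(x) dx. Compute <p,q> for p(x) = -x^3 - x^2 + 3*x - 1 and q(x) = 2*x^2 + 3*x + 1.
<p,q> = 0

Expand the product: p(x)·q(x) = -2*x^5 - 5*x^4 + 2*x^3 + 6*x^2 - 1.
∫_{-1}^{1} of each monomial x^k gives [2/(k+1) if k even, 0 if k odd]. Integrating term-by-term (or equivalently evaluating the antiderivative F(x) = -x^6/3 - x^5 + x^4/2 + 2*x^3 - x at the endpoints):
  F(1) − F(−1) = 1/6 − (1/6) = 0.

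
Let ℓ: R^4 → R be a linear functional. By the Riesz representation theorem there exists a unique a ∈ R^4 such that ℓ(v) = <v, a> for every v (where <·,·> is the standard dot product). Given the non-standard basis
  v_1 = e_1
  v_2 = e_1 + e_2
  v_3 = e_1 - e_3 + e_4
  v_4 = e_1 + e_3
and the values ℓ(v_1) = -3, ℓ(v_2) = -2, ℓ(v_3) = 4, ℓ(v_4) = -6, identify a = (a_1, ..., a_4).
a = (-3, 1, -3, 4)

Write a = (a_1, ..., a_4) in the standard basis. For each basis vector v_i, ℓ(v_i) = <v_i, a> is a linear equation in the a_j's. Collect the n equations into a matrix system V a = ℓ, where row i of V is v_i (expressed in the standard basis). Since V is invertible (lower-triangular with 1s on the diagonal, up to permutation), solve by back-substitution:
  V =
[[1, 0, 0, 0],
 [1, 1, 0, 0],
 [1, 0, -1, 1],
 [1, 0, 1, 0]]
  V a = (-3, -2, 4, -6)
Solving gives a = (-3, 1, -3, 4).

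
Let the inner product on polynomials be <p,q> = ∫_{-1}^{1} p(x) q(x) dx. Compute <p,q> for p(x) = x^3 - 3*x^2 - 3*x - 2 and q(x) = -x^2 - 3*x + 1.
<p,q> = 4/3

Expand the product: p(x)·q(x) = -x^5 + 13*x^3 + 8*x^2 + 3*x - 2.
∫_{-1}^{1} of each monomial x^k gives [2/(k+1) if k even, 0 if k odd]. Integrating term-by-term (or equivalently evaluating the antiderivative F(x) = -x^6/6 + 13*x^4/4 + 8*x^3/3 + 3*x^2/2 - 2*x at the endpoints):
  F(1) − F(−1) = 21/4 − (47/12) = 4/3.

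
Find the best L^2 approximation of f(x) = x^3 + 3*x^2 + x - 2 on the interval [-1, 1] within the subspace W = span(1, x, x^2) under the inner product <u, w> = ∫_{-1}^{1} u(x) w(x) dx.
g(x) = 3*x^2 + 8*x/5 - 2

The best approximation g ∈ W is the orthogonal projection of f onto W. Writing g = a_0 + a_1 x + a_2 x^2, the coefficients solve the normal equations G · a = b where
  G_{ij} = <φ_i, φ_j> and b_i = <f, φ_i>, with φ_0 = 1, φ_1 = x, φ_2 = x^2.
G =
  [2, 0, 2/3]
  [0, 2/3, 0]
  [2/3, 0, 2/5],
b = (-2, 16/15, -2/15).
Solving gives a_0 = -2, a_1 = 8/5, a_2 = 3, so
  g(x) = 3*x^2 + 8*x/5 - 2.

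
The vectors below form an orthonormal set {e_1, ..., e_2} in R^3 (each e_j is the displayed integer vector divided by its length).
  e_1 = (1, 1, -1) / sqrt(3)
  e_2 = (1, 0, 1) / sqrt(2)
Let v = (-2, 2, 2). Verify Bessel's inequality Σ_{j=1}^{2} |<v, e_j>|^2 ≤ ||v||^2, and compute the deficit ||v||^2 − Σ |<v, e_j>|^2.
Σ |<v, e_j>|^2 = 4/3; ||v||^2 = 12; deficit = 32/3

Write each e_j = u_j / sqrt(<u_j, u_j>) where u_j is the displayed integer vector. Then <v, e_j> = <v, u_j> / sqrt(<u_j, u_j>), so |<v, e_j>|^2 = <v, u_j>^2 / <u_j, u_j>.
Coefficients: <v, e_1> = -2/sqrt(3), <v, e_2> = 0/sqrt(2).
Square and sum: Σ |<v, e_j>|^2 = 4/3.
Compute ||v||^2 = v·v = 12.
Deficit = 12 − 4/3 = 32/3 ≥ 0, confirming Bessel's inequality. (The deficit equals ||v − Σ <v,e_j> e_j||^2, the squared distance from v to span{e_j}.)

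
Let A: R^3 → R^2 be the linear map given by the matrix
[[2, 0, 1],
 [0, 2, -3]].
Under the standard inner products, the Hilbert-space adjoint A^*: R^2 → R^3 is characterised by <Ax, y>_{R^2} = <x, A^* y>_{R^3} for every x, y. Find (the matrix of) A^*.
A^* = A^T =
[[2, 0],
 [0, 2],
 [1, -3]]

For real matrices with standard dot products, the defining identity <Ax, y> = <x, A^* y> gives (Ax)^T y = x^T (A^*) y, i.e. x^T A^T y = x^T (A^*) y. Since this holds for all x, y, we must have A^* = A^T. Therefore
A^* =
[[2, 0],
 [0, 2],
 [1, -3]].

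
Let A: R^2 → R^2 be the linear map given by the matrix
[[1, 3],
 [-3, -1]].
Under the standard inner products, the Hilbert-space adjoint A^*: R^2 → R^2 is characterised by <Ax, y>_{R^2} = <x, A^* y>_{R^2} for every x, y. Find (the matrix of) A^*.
A^* = A^T =
[[1, -3],
 [3, -1]]

For real matrices with standard dot products, the defining identity <Ax, y> = <x, A^* y> gives (Ax)^T y = x^T (A^*) y, i.e. x^T A^T y = x^T (A^*) y. Since this holds for all x, y, we must have A^* = A^T. Therefore
A^* =
[[1, -3],
 [3, -1]].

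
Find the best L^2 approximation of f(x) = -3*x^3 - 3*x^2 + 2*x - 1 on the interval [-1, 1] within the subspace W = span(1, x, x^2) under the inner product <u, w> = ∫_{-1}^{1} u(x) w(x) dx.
g(x) = -3*x^2 + x/5 - 1

The best approximation g ∈ W is the orthogonal projection of f onto W. Writing g = a_0 + a_1 x + a_2 x^2, the coefficients solve the normal equations G · a = b where
  G_{ij} = <φ_i, φ_j> and b_i = <f, φ_i>, with φ_0 = 1, φ_1 = x, φ_2 = x^2.
G =
  [2, 0, 2/3]
  [0, 2/3, 0]
  [2/3, 0, 2/5],
b = (-4, 2/15, -28/15).
Solving gives a_0 = -1, a_1 = 1/5, a_2 = -3, so
  g(x) = -3*x^2 + x/5 - 1.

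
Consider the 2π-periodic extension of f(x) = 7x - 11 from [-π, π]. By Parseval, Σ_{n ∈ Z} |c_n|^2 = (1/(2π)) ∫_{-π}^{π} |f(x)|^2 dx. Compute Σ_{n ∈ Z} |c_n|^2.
Σ |c_n|^2 = 49π^2/3 + 121

Expand and integrate term by term over [-π, π]:
  ∫ (7x)^2 dx = 49·(2π^3/3); ∫ 2·7·(-11)·x dx = 0 (odd integrand); ∫ (-11)^2 dx = 121·2π.
So (1/(2π)) ∫_{-π}^{π} (7x - 11)^2 dx = 49π^2/3 + 121 = 49π^2/3 + 121.
Parseval ⇒ Σ |c_n|^2 = 49π^2/3 + 121.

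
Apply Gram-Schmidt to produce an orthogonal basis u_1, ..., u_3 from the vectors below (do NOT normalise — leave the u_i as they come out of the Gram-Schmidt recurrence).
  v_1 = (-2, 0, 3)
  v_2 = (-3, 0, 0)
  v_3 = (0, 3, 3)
Orthogonal basis:
  u_1 = (-2, 0, 3)
  u_2 = (-27/13, 0, -18/13)
  u_3 = (0, 3, 0)

Apply the Gram-Schmidt recurrence
  u_1 = v_1
  u_i = v_i − Σ_{j<i} ((v_i · u_j) / (u_j · u_j)) · u_j.

Step by step this gives:
  u_1 = (-2, 0, 3)
  u_2 = (-27/13, 0, -18/13)
  u_3 = (0, 3, 0)

Orthogonality check:
  u_2 · u_1 = 0 (should be 0)
  u_3 · u_1 = 0 (should be 0)
  u_3 · u_2 = 0 (should be 0)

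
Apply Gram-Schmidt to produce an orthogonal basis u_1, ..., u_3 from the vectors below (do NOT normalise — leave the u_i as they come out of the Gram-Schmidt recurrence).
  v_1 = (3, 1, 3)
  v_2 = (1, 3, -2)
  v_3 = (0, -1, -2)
Orthogonal basis:
  u_1 = (3, 1, 3)
  u_2 = (1, 3, -2)
  u_3 = (275/266, -225/266, -100/133)

Apply the Gram-Schmidt recurrence
  u_1 = v_1
  u_i = v_i − Σ_{j<i} ((v_i · u_j) / (u_j · u_j)) · u_j.

Step by step this gives:
  u_1 = (3, 1, 3)
  u_2 = (1, 3, -2)
  u_3 = (275/266, -225/266, -100/133)

Orthogonality check:
  u_2 · u_1 = 0 (should be 0)
  u_3 · u_1 = 0 (should be 0)
  u_3 · u_2 = 0 (should be 0)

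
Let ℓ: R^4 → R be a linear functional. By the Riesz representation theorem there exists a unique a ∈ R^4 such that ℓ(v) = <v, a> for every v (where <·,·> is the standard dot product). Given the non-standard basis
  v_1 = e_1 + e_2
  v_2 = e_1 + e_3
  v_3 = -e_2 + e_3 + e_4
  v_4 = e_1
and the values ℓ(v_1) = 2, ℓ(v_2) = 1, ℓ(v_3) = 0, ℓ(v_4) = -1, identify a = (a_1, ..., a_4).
a = (-1, 3, 2, 1)

Write a = (a_1, ..., a_4) in the standard basis. For each basis vector v_i, ℓ(v_i) = <v_i, a> is a linear equation in the a_j's. Collect the n equations into a matrix system V a = ℓ, where row i of V is v_i (expressed in the standard basis). Since V is invertible (lower-triangular with 1s on the diagonal, up to permutation), solve by back-substitution:
  V =
[[1, 1, 0, 0],
 [1, 0, 1, 0],
 [0, -1, 1, 1],
 [1, 0, 0, 0]]
  V a = (2, 1, 0, -1)
Solving gives a = (-1, 3, 2, 1).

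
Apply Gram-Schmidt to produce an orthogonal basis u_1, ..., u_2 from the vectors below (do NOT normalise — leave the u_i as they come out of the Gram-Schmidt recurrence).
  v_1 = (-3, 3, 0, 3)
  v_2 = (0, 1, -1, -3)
Orthogonal basis:
  u_1 = (-3, 3, 0, 3)
  u_2 = (-2/3, 5/3, -1, -7/3)

Apply the Gram-Schmidt recurrence
  u_1 = v_1
  u_i = v_i − Σ_{j<i} ((v_i · u_j) / (u_j · u_j)) · u_j.

Step by step this gives:
  u_1 = (-3, 3, 0, 3)
  u_2 = (-2/3, 5/3, -1, -7/3)

Orthogonality check:
  u_2 · u_1 = 0 (should be 0)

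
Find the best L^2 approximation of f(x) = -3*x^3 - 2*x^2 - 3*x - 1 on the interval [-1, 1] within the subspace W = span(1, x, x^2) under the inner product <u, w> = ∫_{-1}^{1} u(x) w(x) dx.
g(x) = -2*x^2 - 24*x/5 - 1

The best approximation g ∈ W is the orthogonal projection of f onto W. Writing g = a_0 + a_1 x + a_2 x^2, the coefficients solve the normal equations G · a = b where
  G_{ij} = <φ_i, φ_j> and b_i = <f, φ_i>, with φ_0 = 1, φ_1 = x, φ_2 = x^2.
G =
  [2, 0, 2/3]
  [0, 2/3, 0]
  [2/3, 0, 2/5],
b = (-10/3, -16/5, -22/15).
Solving gives a_0 = -1, a_1 = -24/5, a_2 = -2, so
  g(x) = -2*x^2 - 24*x/5 - 1.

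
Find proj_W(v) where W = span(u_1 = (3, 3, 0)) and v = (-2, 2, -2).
proj_W(v) = (0, 0, 0)

Set up U = [u_1 | ... | u_1] ∈ R^(3×1). The projector onto W = col(U) is P = U (U^T U)^(-1) U^T.
Compute U^T U =
  [18],
and U^T v = (0).
Solve U^T U · c = U^T v for the coefficients: c = (0). The projection is proj_W(v) = U c.
Check: (v - proj_W(v)) · u_1 = 0  (should be 0).
Result: proj_W(v) = (0, 0, 0).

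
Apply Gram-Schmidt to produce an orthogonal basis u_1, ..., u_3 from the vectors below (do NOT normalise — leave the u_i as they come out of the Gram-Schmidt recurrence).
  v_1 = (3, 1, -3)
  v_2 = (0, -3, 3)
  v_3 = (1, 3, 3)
Orthogonal basis:
  u_1 = (3, 1, -3)
  u_2 = (36/19, -45/19, 21/19)
  u_3 = (20/11, 30/11, 30/11)

Apply the Gram-Schmidt recurrence
  u_1 = v_1
  u_i = v_i − Σ_{j<i} ((v_i · u_j) / (u_j · u_j)) · u_j.

Step by step this gives:
  u_1 = (3, 1, -3)
  u_2 = (36/19, -45/19, 21/19)
  u_3 = (20/11, 30/11, 30/11)

Orthogonality check:
  u_2 · u_1 = 0 (should be 0)
  u_3 · u_1 = 0 (should be 0)
  u_3 · u_2 = 0 (should be 0)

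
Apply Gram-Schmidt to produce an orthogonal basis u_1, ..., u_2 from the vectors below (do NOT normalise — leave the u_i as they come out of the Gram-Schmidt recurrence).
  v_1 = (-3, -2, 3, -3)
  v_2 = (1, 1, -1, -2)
Orthogonal basis:
  u_1 = (-3, -2, 3, -3)
  u_2 = (25/31, 27/31, -25/31, -68/31)

Apply the Gram-Schmidt recurrence
  u_1 = v_1
  u_i = v_i − Σ_{j<i} ((v_i · u_j) / (u_j · u_j)) · u_j.

Step by step this gives:
  u_1 = (-3, -2, 3, -3)
  u_2 = (25/31, 27/31, -25/31, -68/31)

Orthogonality check:
  u_2 · u_1 = 0 (should be 0)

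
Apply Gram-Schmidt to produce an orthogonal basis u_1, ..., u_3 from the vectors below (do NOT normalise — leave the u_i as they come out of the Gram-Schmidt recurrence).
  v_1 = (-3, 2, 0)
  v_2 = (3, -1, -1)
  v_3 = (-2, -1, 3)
Orthogonal basis:
  u_1 = (-3, 2, 0)
  u_2 = (6/13, 9/13, -1)
  u_3 = (2/11, 3/11, 3/11)

Apply the Gram-Schmidt recurrence
  u_1 = v_1
  u_i = v_i − Σ_{j<i} ((v_i · u_j) / (u_j · u_j)) · u_j.

Step by step this gives:
  u_1 = (-3, 2, 0)
  u_2 = (6/13, 9/13, -1)
  u_3 = (2/11, 3/11, 3/11)

Orthogonality check:
  u_2 · u_1 = 0 (should be 0)
  u_3 · u_1 = 0 (should be 0)
  u_3 · u_2 = 0 (should be 0)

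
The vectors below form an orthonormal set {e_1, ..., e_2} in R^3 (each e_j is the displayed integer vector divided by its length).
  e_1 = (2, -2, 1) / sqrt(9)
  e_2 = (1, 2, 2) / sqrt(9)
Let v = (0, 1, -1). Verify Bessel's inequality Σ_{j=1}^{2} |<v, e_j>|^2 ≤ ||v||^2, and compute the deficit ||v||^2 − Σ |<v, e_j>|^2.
Σ |<v, e_j>|^2 = 1; ||v||^2 = 2; deficit = 1

Write each e_j = u_j / sqrt(<u_j, u_j>) where u_j is the displayed integer vector. Then <v, e_j> = <v, u_j> / sqrt(<u_j, u_j>), so |<v, e_j>|^2 = <v, u_j>^2 / <u_j, u_j>.
Coefficients: <v, e_1> = -3/sqrt(9), <v, e_2> = 0/sqrt(9).
Square and sum: Σ |<v, e_j>|^2 = 1.
Compute ||v||^2 = v·v = 2.
Deficit = 2 − 1 = 1 ≥ 0, confirming Bessel's inequality. (The deficit equals ||v − Σ <v,e_j> e_j||^2, the squared distance from v to span{e_j}.)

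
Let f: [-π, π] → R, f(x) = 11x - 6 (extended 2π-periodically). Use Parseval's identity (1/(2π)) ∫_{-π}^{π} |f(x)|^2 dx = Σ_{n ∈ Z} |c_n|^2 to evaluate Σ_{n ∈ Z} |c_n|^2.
Σ |c_n|^2 = 121π^2/3 + 36

Expand and integrate term by term over [-π, π]:
  ∫ (11x)^2 dx = 121·(2π^3/3); ∫ 2·11·(-6)·x dx = 0 (odd integrand); ∫ (-6)^2 dx = 36·2π.
So (1/(2π)) ∫_{-π}^{π} (11x - 6)^2 dx = 121π^2/3 + 36 = 121π^2/3 + 36.
Parseval ⇒ Σ |c_n|^2 = 121π^2/3 + 36.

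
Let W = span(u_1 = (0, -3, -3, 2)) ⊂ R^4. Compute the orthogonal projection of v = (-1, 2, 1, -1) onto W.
proj_W(v) = (0, 3/2, 3/2, -1)

Set up U = [u_1 | ... | u_1] ∈ R^(4×1). The projector onto W = col(U) is P = U (U^T U)^(-1) U^T.
Compute U^T U =
  [22],
and U^T v = (-11).
Solve U^T U · c = U^T v for the coefficients: c = (-1/2). The projection is proj_W(v) = U c.
Check: (v - proj_W(v)) · u_1 = 0  (should be 0).
Result: proj_W(v) = (0, 3/2, 3/2, -1).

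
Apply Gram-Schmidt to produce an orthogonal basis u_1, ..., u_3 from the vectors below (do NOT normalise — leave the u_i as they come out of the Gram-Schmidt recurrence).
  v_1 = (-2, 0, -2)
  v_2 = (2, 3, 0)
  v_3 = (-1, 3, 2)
Orthogonal basis:
  u_1 = (-2, 0, -2)
  u_2 = (1, 3, -1)
  u_3 = (-45/22, 15/11, 45/22)

Apply the Gram-Schmidt recurrence
  u_1 = v_1
  u_i = v_i − Σ_{j<i} ((v_i · u_j) / (u_j · u_j)) · u_j.

Step by step this gives:
  u_1 = (-2, 0, -2)
  u_2 = (1, 3, -1)
  u_3 = (-45/22, 15/11, 45/22)

Orthogonality check:
  u_2 · u_1 = 0 (should be 0)
  u_3 · u_1 = 0 (should be 0)
  u_3 · u_2 = 0 (should be 0)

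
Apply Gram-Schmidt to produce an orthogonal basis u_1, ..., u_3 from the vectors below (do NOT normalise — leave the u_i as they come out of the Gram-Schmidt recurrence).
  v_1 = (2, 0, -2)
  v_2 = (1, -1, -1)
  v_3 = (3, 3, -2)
Orthogonal basis:
  u_1 = (2, 0, -2)
  u_2 = (0, -1, 0)
  u_3 = (1/2, 0, 1/2)

Apply the Gram-Schmidt recurrence
  u_1 = v_1
  u_i = v_i − Σ_{j<i} ((v_i · u_j) / (u_j · u_j)) · u_j.

Step by step this gives:
  u_1 = (2, 0, -2)
  u_2 = (0, -1, 0)
  u_3 = (1/2, 0, 1/2)

Orthogonality check:
  u_2 · u_1 = 0 (should be 0)
  u_3 · u_1 = 0 (should be 0)
  u_3 · u_2 = 0 (should be 0)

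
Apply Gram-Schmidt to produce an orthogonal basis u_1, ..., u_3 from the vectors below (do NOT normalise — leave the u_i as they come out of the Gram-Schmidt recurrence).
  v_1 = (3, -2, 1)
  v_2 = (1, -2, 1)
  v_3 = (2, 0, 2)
Orthogonal basis:
  u_1 = (3, -2, 1)
  u_2 = (-5/7, -6/7, 3/7)
  u_3 = (0, 4/5, 8/5)

Apply the Gram-Schmidt recurrence
  u_1 = v_1
  u_i = v_i − Σ_{j<i} ((v_i · u_j) / (u_j · u_j)) · u_j.

Step by step this gives:
  u_1 = (3, -2, 1)
  u_2 = (-5/7, -6/7, 3/7)
  u_3 = (0, 4/5, 8/5)

Orthogonality check:
  u_2 · u_1 = 0 (should be 0)
  u_3 · u_1 = 0 (should be 0)
  u_3 · u_2 = 0 (should be 0)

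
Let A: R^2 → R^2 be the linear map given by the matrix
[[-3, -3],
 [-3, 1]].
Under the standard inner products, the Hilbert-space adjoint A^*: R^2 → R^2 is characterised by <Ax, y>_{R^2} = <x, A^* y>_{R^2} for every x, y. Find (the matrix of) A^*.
A^* = A^T =
[[-3, -3],
 [-3, 1]]

For real matrices with standard dot products, the defining identity <Ax, y> = <x, A^* y> gives (Ax)^T y = x^T (A^*) y, i.e. x^T A^T y = x^T (A^*) y. Since this holds for all x, y, we must have A^* = A^T. Therefore
A^* =
[[-3, -3],
 [-3, 1]].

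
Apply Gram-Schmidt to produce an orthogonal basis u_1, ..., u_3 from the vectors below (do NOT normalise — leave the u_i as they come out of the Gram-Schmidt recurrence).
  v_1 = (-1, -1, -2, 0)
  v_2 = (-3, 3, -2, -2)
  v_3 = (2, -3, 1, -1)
Orthogonal basis:
  u_1 = (-1, -1, -2, 0)
  u_2 = (-7/3, 11/3, -2/3, -2)
  u_3 = (2/5, -32/35, 9/35, -78/35)

Apply the Gram-Schmidt recurrence
  u_1 = v_1
  u_i = v_i − Σ_{j<i} ((v_i · u_j) / (u_j · u_j)) · u_j.

Step by step this gives:
  u_1 = (-1, -1, -2, 0)
  u_2 = (-7/3, 11/3, -2/3, -2)
  u_3 = (2/5, -32/35, 9/35, -78/35)

Orthogonality check:
  u_2 · u_1 = 0 (should be 0)
  u_3 · u_1 = 0 (should be 0)
  u_3 · u_2 = 0 (should be 0)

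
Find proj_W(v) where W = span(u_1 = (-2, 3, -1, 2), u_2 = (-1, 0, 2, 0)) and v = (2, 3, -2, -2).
proj_W(v) = (13/15, 1/2, -77/30, 1/3)

Set up U = [u_1 | ... | u_2] ∈ R^(4×2). The projector onto W = col(U) is P = U (U^T U)^(-1) U^T.
Compute U^T U =
  [18, 0]
  [0, 5],
and U^T v = (3, -6).
Solve U^T U · c = U^T v for the coefficients: c = (1/6, -6/5). The projection is proj_W(v) = U c.
Check: (v - proj_W(v)) · u_1 = 0  (should be 0).
Check: (v - proj_W(v)) · u_2 = 0  (should be 0).
Result: proj_W(v) = (13/15, 1/2, -77/30, 1/3).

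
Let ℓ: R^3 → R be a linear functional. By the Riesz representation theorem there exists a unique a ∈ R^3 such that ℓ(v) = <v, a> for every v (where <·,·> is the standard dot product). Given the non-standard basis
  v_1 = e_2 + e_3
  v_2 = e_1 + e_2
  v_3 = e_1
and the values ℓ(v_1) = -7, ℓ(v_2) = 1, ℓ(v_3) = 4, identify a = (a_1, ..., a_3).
a = (4, -3, -4)

Write a = (a_1, ..., a_3) in the standard basis. For each basis vector v_i, ℓ(v_i) = <v_i, a> is a linear equation in the a_j's. Collect the n equations into a matrix system V a = ℓ, where row i of V is v_i (expressed in the standard basis). Since V is invertible (lower-triangular with 1s on the diagonal, up to permutation), solve by back-substitution:
  V =
[[0, 1, 1],
 [1, 1, 0],
 [1, 0, 0]]
  V a = (-7, 1, 4)
Solving gives a = (4, -3, -4).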